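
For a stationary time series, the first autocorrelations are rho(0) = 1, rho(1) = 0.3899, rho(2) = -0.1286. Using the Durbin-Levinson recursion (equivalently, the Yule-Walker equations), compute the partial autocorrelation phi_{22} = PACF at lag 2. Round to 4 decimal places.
\phi_{22} = -0.3309

The PACF at lag k is phi_{kk}, the last component of the solution
to the Yule-Walker system G_k phi = r_k where
  (G_k)_{ij} = rho(|i - j|), (r_k)_i = rho(i), i,j = 1..k.
Equivalently, Durbin-Levinson gives phi_{kk} iteratively:
  phi_{11} = rho(1)
  phi_{kk} = [rho(k) - sum_{j=1..k-1} phi_{k-1,j} rho(k-j)]
            / [1 - sum_{j=1..k-1} phi_{k-1,j} rho(j)],
  phi_{k,j} = phi_{k-1,j} - phi_{kk} phi_{k-1,k-j},  j = 1..k-1.
Step k = 1:
  phi_11 = rho(1) = 0.3899.
Step k = 2:
  phi_22 = [rho(2) - phi_11 rho(1)] / [1 - phi_11 rho(1)] = [-0.1286 - (0.3899)(0.3899)] / [1 - (0.3899)(0.3899)]
         = -0.28062201 / 0.84797799 = -0.3309.
Therefore phi_{22} = -0.3309.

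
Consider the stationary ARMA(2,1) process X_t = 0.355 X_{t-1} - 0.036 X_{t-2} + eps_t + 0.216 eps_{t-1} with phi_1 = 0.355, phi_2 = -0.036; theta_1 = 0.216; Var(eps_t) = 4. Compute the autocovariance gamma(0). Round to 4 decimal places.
\gamma(0) = 5.4215

Multiply the model equation by X_{t-k} and take expectations. With theta_0 = psi_0 = 1 and psi_j the MA(infinity) weights, this gives
  gamma(k) - sum_i phi_i gamma(k-i) = c_k,
  c_k = sigma^2 * sum_{j=k..q} theta_j psi_{j-k}   (c_k = 0 for k > q),
using gamma(-m) = gamma(m).
psi-weights needed (psi_j = theta_j + sum_i phi_i psi_{j-i}):
  psi_1 = theta_1 + phi_1 = 0.216 + (0.355) = 0.571
Right-hand sides:
  c_0 = sigma^2 (1 + theta_1 psi_1) = 4 * (1 + (0.216)(0.571)) = 4 * 1.123336 = 4.493344
  c_1 = sigma^2 theta_1 = 4 * (0.216) = 0.864
  c_2 = 0
Equations for k = 0, 1, 2 (AR order 2, c_2 = 0):
  (E0) gamma(0) = phi_1 gamma(1) + phi_2 gamma(2) + c_0
  (E1) gamma(1) = phi_1 gamma(0) + phi_2 gamma(1) + c_1
  (E2) gamma(2) = phi_1 gamma(1) + phi_2 gamma(0)
From (E1): gamma(1) = A gamma(0) + B with
  A = phi_1 / (1 - phi_2) = 0.355 / 1.036 = 0.342664,   B = c_1 / (1 - phi_2) = 0.864 / 1.036 = 0.833977.
Insert (E2) into (E0): gamma(0) (1 - phi_2^2) = phi_1 (1 + phi_2) gamma(1) + c_0.
  phi_1 (1 + phi_2) = (0.355)(0.964) = 0.34222,   1 - phi_2^2 = 0.998704.
Replace gamma(1) by A gamma(0) + B and collect gamma(0):
  gamma(0) [0.998704 - (0.34222)(0.342664)] = (0.34222)(0.833977) + 4.493344
  gamma(0) * 0.881437 = 4.778748
  gamma(0) = 4.778748 / 0.881437 = 5.421539.
Therefore gamma(0) = 5.4215 (to 4 decimal places).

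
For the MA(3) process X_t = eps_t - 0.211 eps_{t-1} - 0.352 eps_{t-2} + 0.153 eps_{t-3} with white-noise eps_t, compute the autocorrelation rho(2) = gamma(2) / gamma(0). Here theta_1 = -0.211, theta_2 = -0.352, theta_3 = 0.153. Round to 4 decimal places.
\rho(2) = -0.3224

For an MA(q) process with theta_0 = 1, the autocovariance is
  gamma(k) = sigma^2 * sum_{i=0..q-k} theta_i * theta_{i+k},
and rho(k) = gamma(k) / gamma(0). Sigma^2 cancels.
  numerator   = (1)*(-0.352) + (-0.211)*(0.153) = -0.384283.
  denominator = (1)^2 + (-0.211)^2 + (-0.352)^2 + (0.153)^2 = 1.191834.
  rho(2) = -0.384283 / 1.191834 = -0.3224.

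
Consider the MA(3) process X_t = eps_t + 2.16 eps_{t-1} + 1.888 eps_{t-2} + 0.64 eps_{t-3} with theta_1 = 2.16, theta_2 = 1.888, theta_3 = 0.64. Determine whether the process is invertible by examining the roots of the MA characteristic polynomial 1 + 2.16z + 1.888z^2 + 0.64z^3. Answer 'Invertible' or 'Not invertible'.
\text{Invertible}

The MA(q) characteristic polynomial is P(z) = 1 + 2.16z + 1.888z^2 + 0.64z^3.
Invertibility requires all roots to lie outside the unit circle, i.e. |z| > 1 for every root.
Degree 3: look for a simple real root z0 first, then factor out (1 - z/z0) and solve the remaining quadratic.
Testing z0 = -1.25: P(-1.25) = 1 + (2.16)(-1.25) + (1.888)(-1.25)^2 + (0.64)(-1.25)^3
  = 1 + (-2.7) + (2.95) + (-1.25) = 0.  So z_0 = -1.25 is a root, |z_0| = 1.25.
Divide out the factor (1 + 0.8 z) = (1 - z/z0) (since 1/z0 = -0.8):
  P(z) = (1 + 0.8 z)(1 + (1.36) z + (0.8) z^2)
  [check: z-coef 1.36 - (-0.8) = 2.16; z^2-coef 0.8 - (-0.8)(1.36) = 1.888; z^3-coef -(-0.8)(0.8) = 0.64.]
Remaining roots from the quadratic factor 1 + (1.36) z + (0.8) z^2:
  Set 1 + (1.36) z + (0.8) z^2 = 0, i.e. a z^2 + b z + c = 0 with a = 0.8, b = 1.36, c = 1.
  Discriminant D = b^2 - 4ac = (1.36)^2 - 4*(0.8)*1 = 1.8496 - (3.2) = -1.3504.
  D < 0, so the roots are the complex-conjugate pair z = (-b +/- i sqrt(-D)) / (2a) = -0.85 +/- 0.7263i.
  For a conjugate pair |z|^2 = z * conj(z) = (product of roots) = c/a = 1/(0.8) = 1.25, so |z| = sqrt(1.25) = 1.118 for both roots.
Moduli of all roots: 1.2500, 1.1180, 1.1180.
All moduli strictly greater than 1? Yes.
Verdict: Invertible.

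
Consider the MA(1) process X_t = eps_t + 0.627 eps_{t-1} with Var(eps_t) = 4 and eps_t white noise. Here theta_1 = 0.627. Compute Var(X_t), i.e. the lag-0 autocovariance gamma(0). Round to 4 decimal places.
\gamma(0) = 5.5725

For an MA(q) process X_t = eps_t + sum_i theta_i eps_{t-i} with
Var(eps_t) = sigma^2, the variance is
  gamma(0) = sigma^2 * (1 + sum_i theta_i^2).
  sum_i theta_i^2 = (0.627)^2 = 0.393129.
  gamma(0) = 4 * (1 + 0.393129) = 4 * 1.393129 = 5.572516, which rounds to 5.5725.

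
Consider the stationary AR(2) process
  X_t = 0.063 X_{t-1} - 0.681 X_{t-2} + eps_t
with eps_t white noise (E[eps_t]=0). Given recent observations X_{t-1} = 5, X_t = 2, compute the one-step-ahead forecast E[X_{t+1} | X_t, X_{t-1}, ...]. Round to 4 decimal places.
E[X_{t+1} \mid \mathcal F_t] = -3.2790

For an AR(p) model X_t = c + sum_i phi_i X_{t-i} + eps_t, the
one-step-ahead conditional mean is
  E[X_{t+1} | X_t, ...] = c + sum_i phi_i X_{t+1-i}.
Substitute known values:
  E[X_{t+1} | ...] = (0.063) * (2) + (-0.681) * (5)
                   = -3.2790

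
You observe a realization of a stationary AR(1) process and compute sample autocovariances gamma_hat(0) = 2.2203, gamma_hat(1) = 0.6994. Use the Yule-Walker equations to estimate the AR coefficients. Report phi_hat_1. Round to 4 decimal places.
\hat\phi_{1} = 0.3150

The Yule-Walker equations for an AR(p) process read, in matrix form,
  Gamma_p phi = r_p,   with   (Gamma_p)_{ij} = gamma(|i - j|),
                       (r_p)_i = gamma(i),   i,j = 1..p.
Substitute the sample gammas (Toeplitz matrix and right-hand side of size 1):
  Gamma_p = [[2.2203]]
  r_p     = [0.6994]
With p = 1 this is the single equation gamma(0) phi_1 = gamma(1):
  phi_hat_1 = gamma(1) / gamma(0) = 0.6994 / 2.2203 = 0.3150.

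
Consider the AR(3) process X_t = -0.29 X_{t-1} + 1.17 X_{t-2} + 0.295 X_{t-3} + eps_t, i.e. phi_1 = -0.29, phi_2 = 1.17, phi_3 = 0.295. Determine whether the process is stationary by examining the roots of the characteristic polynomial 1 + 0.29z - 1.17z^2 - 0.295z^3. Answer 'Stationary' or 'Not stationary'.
\text{Not stationary}

The AR(p) characteristic polynomial is P(z) = 1 + 0.29z - 1.17z^2 - 0.295z^3.
Stationarity requires all roots to lie outside the unit circle, i.e. |z| > 1 for every root.
Degree 3: look for a simple real root z0 first, then factor out (1 - z/z0) and solve the remaining quadratic.
Testing z0 = -4: P(-4) = 1 + (0.29)(-4) + (-1.17)(-4)^2 + (-0.295)(-4)^3
  = 1 + (-1.16) + (-18.72) + (18.88) = 0.  So z_0 = -4 is a root, |z_0| = 4.
Divide out the factor (1 + 0.25 z) = (1 - z/z0) (since 1/z0 = -0.25):
  P(z) = (1 + 0.25 z)(1 + (0.04) z + (-1.18) z^2)
  [check: z-coef 0.04 - (-0.25) = 0.29; z^2-coef -1.18 - (-0.25)(0.04) = -1.17; z^3-coef -(-0.25)(-1.18) = -0.295.]
Remaining roots from the quadratic factor 1 + (0.04) z + (-1.18) z^2:
  Set 1 + (0.04) z + (-1.18) z^2 = 0, i.e. a z^2 + b z + c = 0 with a = -1.18, b = 0.04, c = 1.
  Discriminant D = b^2 - 4ac = (0.04)^2 - 4*(-1.18)*1 = 0.0016 - (-4.72) = 4.7216.
  D >= 0, so the roots are real: z = (-b +/- sqrt(D)) / (2a) = (-0.04 +/- 2.172924) / (-2.36).
    z_1 = (-0.04 + 2.172924) / (-2.36) = -0.9038,   |z_1| = 0.9038.
    z_2 = (-0.04 - 2.172924) / (-2.36) = 0.9377,   |z_2| = 0.9377.
Moduli of all roots: 4.0000, 0.9038, 0.9377.
All moduli strictly greater than 1? No.
Verdict: Not stationary.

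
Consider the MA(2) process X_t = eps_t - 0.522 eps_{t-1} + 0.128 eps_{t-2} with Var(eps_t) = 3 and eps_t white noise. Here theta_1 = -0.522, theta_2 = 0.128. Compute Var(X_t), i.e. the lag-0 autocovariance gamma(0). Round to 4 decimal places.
\gamma(0) = 3.8666

For an MA(q) process X_t = eps_t + sum_i theta_i eps_{t-i} with
Var(eps_t) = sigma^2, the variance is
  gamma(0) = sigma^2 * (1 + sum_i theta_i^2).
  sum_i theta_i^2 = (-0.522)^2 + (0.128)^2 = 0.272484 + 0.016384 = 0.288868.
  gamma(0) = 3 * (1 + 0.288868) = 3 * 1.288868 = 3.866604, which rounds to 3.8666.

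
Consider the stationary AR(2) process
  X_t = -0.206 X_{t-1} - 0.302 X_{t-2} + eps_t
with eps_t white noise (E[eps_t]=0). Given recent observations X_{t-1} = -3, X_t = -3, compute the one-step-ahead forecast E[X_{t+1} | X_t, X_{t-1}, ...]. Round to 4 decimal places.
E[X_{t+1} \mid \mathcal F_t] = 1.5240

For an AR(p) model X_t = c + sum_i phi_i X_{t-i} + eps_t, the
one-step-ahead conditional mean is
  E[X_{t+1} | X_t, ...] = c + sum_i phi_i X_{t+1-i}.
Substitute known values:
  E[X_{t+1} | ...] = (-0.206) * (-3) + (-0.302) * (-3)
                   = 1.5240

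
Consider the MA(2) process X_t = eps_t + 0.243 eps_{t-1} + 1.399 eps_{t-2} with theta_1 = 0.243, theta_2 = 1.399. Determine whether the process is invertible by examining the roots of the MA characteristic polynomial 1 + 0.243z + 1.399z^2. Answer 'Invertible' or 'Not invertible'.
\text{Not invertible}

The MA(q) characteristic polynomial is P(z) = 1 + 0.243z + 1.399z^2.
Invertibility requires all roots to lie outside the unit circle, i.e. |z| > 1 for every root.
Set 1 + (0.243) z + (1.399) z^2 = 0, i.e. a z^2 + b z + c = 0 with a = 1.399, b = 0.243, c = 1.
Discriminant D = b^2 - 4ac = (0.243)^2 - 4*(1.399)*1 = 0.059049 - (5.596) = -5.536951.
D < 0, so the roots are the complex-conjugate pair z = (-b +/- i sqrt(-D)) / (2a) = -0.0868 +/- 0.841i.
For a conjugate pair |z|^2 = z * conj(z) = (product of roots) = c/a = 1/(1.399) = 0.714796, so |z| = sqrt(0.714796) = 0.8455 for both roots.
Moduli of all roots: 0.8455, 0.8455.
All moduli strictly greater than 1? No.
Verdict: Not invertible.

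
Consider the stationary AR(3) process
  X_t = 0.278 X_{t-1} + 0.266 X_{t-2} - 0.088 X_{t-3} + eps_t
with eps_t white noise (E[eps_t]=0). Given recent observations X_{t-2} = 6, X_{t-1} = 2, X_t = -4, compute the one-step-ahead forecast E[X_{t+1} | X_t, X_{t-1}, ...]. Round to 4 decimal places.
E[X_{t+1} \mid \mathcal F_t] = -1.1080

For an AR(p) model X_t = c + sum_i phi_i X_{t-i} + eps_t, the
one-step-ahead conditional mean is
  E[X_{t+1} | X_t, ...] = c + sum_i phi_i X_{t+1-i}.
Substitute known values:
  E[X_{t+1} | ...] = (0.278) * (-4) + (0.266) * (2) + (-0.088) * (6)
                   = -1.1080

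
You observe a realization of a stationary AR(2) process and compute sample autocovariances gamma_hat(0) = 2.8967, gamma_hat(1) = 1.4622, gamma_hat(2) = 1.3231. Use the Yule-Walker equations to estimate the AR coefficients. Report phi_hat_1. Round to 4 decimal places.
\hat\phi_{1} = 0.3680

The Yule-Walker equations for an AR(p) process read, in matrix form,
  Gamma_p phi = r_p,   with   (Gamma_p)_{ij} = gamma(|i - j|),
                       (r_p)_i = gamma(i),   i,j = 1..p.
Substitute the sample gammas (Toeplitz matrix and right-hand side of size 2):
  Gamma_p = [[2.8967, 1.4622], [1.4622, 2.8967]]
  r_p     = [1.4622, 1.3231]
Written out:
  2.8967 phi_1 + 1.4622 phi_2 = 1.4622
  1.4622 phi_1 + 2.8967 phi_2 = 1.3231
Solve by Cramer's rule:
  det = gamma(0)^2 - gamma(1)^2 = (2.8967)^2 - (1.4622)^2 = 8.39087089 - 2.13802884 = 6.25284205
  phi_hat_1 = [gamma(1) gamma(0) - gamma(1) gamma(2)] / det = [(1.4622)(2.8967) - (1.4622)(1.3231)] / 6.25284205 = 2.30091792 / 6.25284205 = 0.368
  phi_hat_2 = [gamma(0) gamma(2) - gamma(1)^2] / det = [(2.8967)(1.3231) - (1.4622)^2] / 6.25284205 = 1.69459493 / 6.25284205 = 0.271
So phi_hat = [0.3680, 0.2710].
Therefore phi_hat_1 = 0.3680.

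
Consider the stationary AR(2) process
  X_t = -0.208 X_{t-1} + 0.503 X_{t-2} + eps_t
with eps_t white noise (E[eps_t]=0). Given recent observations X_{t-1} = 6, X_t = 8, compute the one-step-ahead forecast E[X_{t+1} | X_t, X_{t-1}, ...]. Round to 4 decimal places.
E[X_{t+1} \mid \mathcal F_t] = 1.3540

For an AR(p) model X_t = c + sum_i phi_i X_{t-i} + eps_t, the
one-step-ahead conditional mean is
  E[X_{t+1} | X_t, ...] = c + sum_i phi_i X_{t+1-i}.
Substitute known values:
  E[X_{t+1} | ...] = (-0.208) * (8) + (0.503) * (6)
                   = 1.3540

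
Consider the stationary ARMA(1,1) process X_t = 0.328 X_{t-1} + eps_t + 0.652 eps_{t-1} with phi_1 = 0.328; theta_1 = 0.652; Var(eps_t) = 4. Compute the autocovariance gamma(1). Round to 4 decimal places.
\gamma(1) = 5.3319

Multiply the model equation by X_{t-k} and take expectations. With theta_0 = psi_0 = 1 and psi_j the MA(infinity) weights, this gives
  gamma(k) - sum_i phi_i gamma(k-i) = c_k,
  c_k = sigma^2 * sum_{j=k..q} theta_j psi_{j-k}   (c_k = 0 for k > q),
using gamma(-m) = gamma(m).
psi-weights needed (psi_j = theta_j + sum_i phi_i psi_{j-i}):
  psi_1 = theta_1 + phi_1 = 0.652 + (0.328) = 0.98
Right-hand sides:
  c_0 = sigma^2 (1 + theta_1 psi_1) = 4 * (1 + (0.652)(0.98)) = 4 * 1.63896 = 6.55584
  c_1 = sigma^2 theta_1 = 4 * (0.652) = 2.608
  c_2 = 0
Equations for k = 0 and k = 1 (AR order 1):
  gamma(0) = phi_1 gamma(1) + c_0
  gamma(1) = phi_1 gamma(0) + c_1
Substituting the second into the first: gamma(0) (1 - phi_1^2) = c_0 + phi_1 c_1, so
  gamma(0) = (c_0 + phi_1 c_1) / (1 - phi_1^2) = (6.55584 + (0.328)(2.608)) / (1 - (0.328)^2) = 7.411264 / 0.892416 = 8.304719.
  gamma(1) = phi_1 gamma(0) + c_1 = (0.328)(8.304719) + (2.608) = 5.331948.
Therefore gamma(1) = 5.3319 (to 4 decimal places).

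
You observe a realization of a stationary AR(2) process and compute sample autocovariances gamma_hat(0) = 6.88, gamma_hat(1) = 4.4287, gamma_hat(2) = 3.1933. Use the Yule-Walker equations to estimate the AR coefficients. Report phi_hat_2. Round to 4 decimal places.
\hat\phi_{2} = 0.0850

The Yule-Walker equations for an AR(p) process read, in matrix form,
  Gamma_p phi = r_p,   with   (Gamma_p)_{ij} = gamma(|i - j|),
                       (r_p)_i = gamma(i),   i,j = 1..p.
Substitute the sample gammas (Toeplitz matrix and right-hand side of size 2):
  Gamma_p = [[6.88, 4.4287], [4.4287, 6.88]]
  r_p     = [4.4287, 3.1933]
Written out:
  6.88 phi_1 + 4.4287 phi_2 = 4.4287
  4.4287 phi_1 + 6.88 phi_2 = 3.1933
Solve by Cramer's rule:
  det = gamma(0)^2 - gamma(1)^2 = (6.88)^2 - (4.4287)^2 = 47.3344 - 19.61338369 = 27.72101631
  phi_hat_1 = [gamma(1) gamma(0) - gamma(1) gamma(2)] / det = [(4.4287)(6.88) - (4.4287)(3.1933)] / 27.72101631 = 16.32728829 / 27.72101631 = 0.589
  phi_hat_2 = [gamma(0) gamma(2) - gamma(1)^2] / det = [(6.88)(3.1933) - (4.4287)^2] / 27.72101631 = 2.35652031 / 27.72101631 = 0.085
So phi_hat = [0.5890, 0.0850].
Therefore phi_hat_2 = 0.0850.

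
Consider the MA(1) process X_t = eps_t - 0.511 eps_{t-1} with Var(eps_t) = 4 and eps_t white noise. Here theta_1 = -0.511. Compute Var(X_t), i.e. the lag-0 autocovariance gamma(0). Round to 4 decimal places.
\gamma(0) = 5.0445

For an MA(q) process X_t = eps_t + sum_i theta_i eps_{t-i} with
Var(eps_t) = sigma^2, the variance is
  gamma(0) = sigma^2 * (1 + sum_i theta_i^2).
  sum_i theta_i^2 = (-0.511)^2 = 0.261121.
  gamma(0) = 4 * (1 + 0.261121) = 4 * 1.261121 = 5.044484, which rounds to 5.0445.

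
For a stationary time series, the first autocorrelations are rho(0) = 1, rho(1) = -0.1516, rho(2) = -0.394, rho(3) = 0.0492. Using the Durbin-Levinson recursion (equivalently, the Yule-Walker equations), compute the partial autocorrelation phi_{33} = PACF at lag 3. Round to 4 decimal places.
\phi_{33} = -0.1261

The PACF at lag k is phi_{kk}, the last component of the solution
to the Yule-Walker system G_k phi = r_k where
  (G_k)_{ij} = rho(|i - j|), (r_k)_i = rho(i), i,j = 1..k.
Equivalently, Durbin-Levinson gives phi_{kk} iteratively:
  phi_{11} = rho(1)
  phi_{kk} = [rho(k) - sum_{j=1..k-1} phi_{k-1,j} rho(k-j)]
            / [1 - sum_{j=1..k-1} phi_{k-1,j} rho(j)],
  phi_{k,j} = phi_{k-1,j} - phi_{kk} phi_{k-1,k-j},  j = 1..k-1.
Step k = 1:
  phi_11 = rho(1) = -0.1516.
Step k = 2:
  phi_22 = [rho(2) - phi_11 rho(1)] / [1 - phi_11 rho(1)] = [-0.394 - (-0.1516)(-0.1516)] / [1 - (-0.1516)(-0.1516)]
         = -0.41698256 / 0.97701744 = -0.426791.
  Update: phi_21 = phi_11 - phi_22 phi_11 = -0.1516 - (-0.426791)(-0.1516) = -0.216302.
Step k = 3:
  phi_33 = [rho(3) - phi_21 rho(2) - phi_22 rho(1)] / [1 - phi_21 rho(1) - phi_22 rho(2)]
    numerator   = 0.0492 - (-0.216302)(-0.394) - (-0.426791)(-0.1516) = -0.10072438
    denominator = 1 - (-0.216302)(-0.1516) - (-0.426791)(-0.394) = 0.7990529
  phi_33 = -0.10072438 / 0.7990529 = -0.1261.
Therefore phi_{33} = -0.1261.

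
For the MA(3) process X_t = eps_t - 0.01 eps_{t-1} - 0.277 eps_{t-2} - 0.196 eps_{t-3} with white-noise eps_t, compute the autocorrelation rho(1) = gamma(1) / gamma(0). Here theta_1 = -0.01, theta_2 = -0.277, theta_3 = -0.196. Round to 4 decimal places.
\rho(1) = 0.0422

For an MA(q) process with theta_0 = 1, the autocovariance is
  gamma(k) = sigma^2 * sum_{i=0..q-k} theta_i * theta_{i+k},
and rho(k) = gamma(k) / gamma(0). Sigma^2 cancels.
  numerator   = (1)*(-0.01) + (-0.01)*(-0.277) + (-0.277)*(-0.196) = 0.047062.
  denominator = (1)^2 + (-0.01)^2 + (-0.277)^2 + (-0.196)^2 = 1.115245.
  rho(1) = 0.047062 / 1.115245 = 0.0422.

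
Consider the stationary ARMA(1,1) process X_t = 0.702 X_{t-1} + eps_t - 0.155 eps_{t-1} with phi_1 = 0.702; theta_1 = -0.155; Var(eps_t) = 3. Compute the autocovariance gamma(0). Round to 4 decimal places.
\gamma(0) = 4.7698

Multiply the model equation by X_{t-k} and take expectations. With theta_0 = psi_0 = 1 and psi_j the MA(infinity) weights, this gives
  gamma(k) - sum_i phi_i gamma(k-i) = c_k,
  c_k = sigma^2 * sum_{j=k..q} theta_j psi_{j-k}   (c_k = 0 for k > q),
using gamma(-m) = gamma(m).
psi-weights needed (psi_j = theta_j + sum_i phi_i psi_{j-i}):
  psi_1 = theta_1 + phi_1 = -0.155 + (0.702) = 0.547
Right-hand sides:
  c_0 = sigma^2 (1 + theta_1 psi_1) = 3 * (1 + (-0.155)(0.547)) = 3 * 0.915215 = 2.745645
  c_1 = sigma^2 theta_1 = 3 * (-0.155) = -0.465
  c_2 = 0
Equations for k = 0 and k = 1 (AR order 1):
  gamma(0) = phi_1 gamma(1) + c_0
  gamma(1) = phi_1 gamma(0) + c_1
Substituting the second into the first: gamma(0) (1 - phi_1^2) = c_0 + phi_1 c_1, so
  gamma(0) = (c_0 + phi_1 c_1) / (1 - phi_1^2) = (2.745645 + (0.702)(-0.465)) / (1 - (0.702)^2) = 2.419215 / 0.507196 = 4.769783.
Therefore gamma(0) = 4.7698 (to 4 decimal places).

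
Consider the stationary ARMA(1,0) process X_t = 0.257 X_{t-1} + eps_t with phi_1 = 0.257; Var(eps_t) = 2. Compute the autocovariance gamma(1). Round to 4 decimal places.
\gamma(1) = 0.5504

Multiply the model equation by X_{t-k} and take expectations. With theta_0 = psi_0 = 1 and psi_j the MA(infinity) weights, this gives
  gamma(k) - sum_i phi_i gamma(k-i) = c_k,
  c_k = sigma^2 * sum_{j=k..q} theta_j psi_{j-k}   (c_k = 0 for k > q),
using gamma(-m) = gamma(m).
Pure AR (q = 0): c_0 = sigma^2 = 2, c_k = 0 for k >= 1.
Equations for k = 0 and k = 1 (AR order 1):
  gamma(0) = phi_1 gamma(1) + c_0
  gamma(1) = phi_1 gamma(0) + c_1
Substituting the second into the first: gamma(0) (1 - phi_1^2) = c_0 + phi_1 c_1, so
  gamma(0) = c_0 / (1 - phi_1^2) = 2 / (1 - (0.257)^2) = 2 / 0.933951 = 2.14144.
  gamma(1) = phi_1 gamma(0) = (0.257)(2.14144) = 0.55035.
Therefore gamma(1) = 0.5504 (to 4 decimal places).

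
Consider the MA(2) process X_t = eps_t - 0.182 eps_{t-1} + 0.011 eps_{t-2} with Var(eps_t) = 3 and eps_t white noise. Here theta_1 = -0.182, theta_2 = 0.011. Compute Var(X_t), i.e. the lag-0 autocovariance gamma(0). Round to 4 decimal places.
\gamma(0) = 3.0997

For an MA(q) process X_t = eps_t + sum_i theta_i eps_{t-i} with
Var(eps_t) = sigma^2, the variance is
  gamma(0) = sigma^2 * (1 + sum_i theta_i^2).
  sum_i theta_i^2 = (-0.182)^2 + (0.011)^2 = 0.033124 + 0.000121 = 0.033245.
  gamma(0) = 3 * (1 + 0.033245) = 3 * 1.033245 = 3.099735, which rounds to 3.0997.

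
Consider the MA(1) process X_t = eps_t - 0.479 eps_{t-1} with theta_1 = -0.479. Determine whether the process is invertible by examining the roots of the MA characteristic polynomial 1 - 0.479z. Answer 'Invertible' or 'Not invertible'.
\text{Invertible}

The MA(q) characteristic polynomial is P(z) = 1 - 0.479z.
Invertibility requires all roots to lie outside the unit circle, i.e. |z| > 1 for every root.
This is linear in z: 1 + (-0.479) z = 0  =>  z = -1/(-0.479) = 2.087683,  |z| = 2.087683.
Moduli of all roots: 2.0877.
All moduli strictly greater than 1? Yes.
Verdict: Invertible.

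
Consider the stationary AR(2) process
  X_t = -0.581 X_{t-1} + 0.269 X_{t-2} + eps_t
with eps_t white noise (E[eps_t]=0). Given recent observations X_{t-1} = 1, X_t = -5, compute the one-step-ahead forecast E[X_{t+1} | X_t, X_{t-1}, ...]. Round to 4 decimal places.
E[X_{t+1} \mid \mathcal F_t] = 3.1740

For an AR(p) model X_t = c + sum_i phi_i X_{t-i} + eps_t, the
one-step-ahead conditional mean is
  E[X_{t+1} | X_t, ...] = c + sum_i phi_i X_{t+1-i}.
Substitute known values:
  E[X_{t+1} | ...] = (-0.581) * (-5) + (0.269) * (1)
                   = 3.1740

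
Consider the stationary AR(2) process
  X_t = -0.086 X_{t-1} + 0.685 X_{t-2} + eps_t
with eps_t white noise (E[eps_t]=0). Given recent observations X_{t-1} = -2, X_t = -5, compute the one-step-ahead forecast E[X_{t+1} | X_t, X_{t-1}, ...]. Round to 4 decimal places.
E[X_{t+1} \mid \mathcal F_t] = -0.9400

For an AR(p) model X_t = c + sum_i phi_i X_{t-i} + eps_t, the
one-step-ahead conditional mean is
  E[X_{t+1} | X_t, ...] = c + sum_i phi_i X_{t+1-i}.
Substitute known values:
  E[X_{t+1} | ...] = (-0.086) * (-5) + (0.685) * (-2)
                   = -0.9400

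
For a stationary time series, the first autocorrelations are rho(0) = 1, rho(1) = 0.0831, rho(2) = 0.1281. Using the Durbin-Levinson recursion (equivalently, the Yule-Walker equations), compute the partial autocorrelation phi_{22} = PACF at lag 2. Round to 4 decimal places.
\phi_{22} = 0.1220

The PACF at lag k is phi_{kk}, the last component of the solution
to the Yule-Walker system G_k phi = r_k where
  (G_k)_{ij} = rho(|i - j|), (r_k)_i = rho(i), i,j = 1..k.
Equivalently, Durbin-Levinson gives phi_{kk} iteratively:
  phi_{11} = rho(1)
  phi_{kk} = [rho(k) - sum_{j=1..k-1} phi_{k-1,j} rho(k-j)]
            / [1 - sum_{j=1..k-1} phi_{k-1,j} rho(j)],
  phi_{k,j} = phi_{k-1,j} - phi_{kk} phi_{k-1,k-j},  j = 1..k-1.
Step k = 1:
  phi_11 = rho(1) = 0.0831.
Step k = 2:
  phi_22 = [rho(2) - phi_11 rho(1)] / [1 - phi_11 rho(1)] = [0.1281 - (0.0831)(0.0831)] / [1 - (0.0831)(0.0831)]
         = 0.12119439 / 0.99309439 = 0.122.
Therefore phi_{22} = 0.1220.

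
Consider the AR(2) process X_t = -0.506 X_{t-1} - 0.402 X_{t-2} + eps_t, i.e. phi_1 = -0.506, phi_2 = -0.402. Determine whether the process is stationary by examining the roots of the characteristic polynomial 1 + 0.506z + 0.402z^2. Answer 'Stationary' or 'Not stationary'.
\text{Stationary}

The AR(p) characteristic polynomial is P(z) = 1 + 0.506z + 0.402z^2.
Stationarity requires all roots to lie outside the unit circle, i.e. |z| > 1 for every root.
Set 1 + (0.506) z + (0.402) z^2 = 0, i.e. a z^2 + b z + c = 0 with a = 0.402, b = 0.506, c = 1.
Discriminant D = b^2 - 4ac = (0.506)^2 - 4*(0.402)*1 = 0.256036 - (1.608) = -1.351964.
D < 0, so the roots are the complex-conjugate pair z = (-b +/- i sqrt(-D)) / (2a) = -0.6294 +/- 1.4462i.
For a conjugate pair |z|^2 = z * conj(z) = (product of roots) = c/a = 1/(0.402) = 2.487562, so |z| = sqrt(2.487562) = 1.5772 for both roots.
Moduli of all roots: 1.5772, 1.5772.
All moduli strictly greater than 1? Yes.
Verdict: Stationary.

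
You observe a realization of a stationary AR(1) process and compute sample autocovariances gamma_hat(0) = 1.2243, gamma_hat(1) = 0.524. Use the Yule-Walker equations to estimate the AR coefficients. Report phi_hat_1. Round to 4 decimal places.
\hat\phi_{1} = 0.4280

The Yule-Walker equations for an AR(p) process read, in matrix form,
  Gamma_p phi = r_p,   with   (Gamma_p)_{ij} = gamma(|i - j|),
                       (r_p)_i = gamma(i),   i,j = 1..p.
Substitute the sample gammas (Toeplitz matrix and right-hand side of size 1):
  Gamma_p = [[1.2243]]
  r_p     = [0.524]
With p = 1 this is the single equation gamma(0) phi_1 = gamma(1):
  phi_hat_1 = gamma(1) / gamma(0) = 0.524 / 1.2243 = 0.4280.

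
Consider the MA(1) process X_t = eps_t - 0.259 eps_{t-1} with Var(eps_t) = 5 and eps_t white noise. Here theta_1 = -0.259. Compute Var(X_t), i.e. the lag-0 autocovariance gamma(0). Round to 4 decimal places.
\gamma(0) = 5.3354

For an MA(q) process X_t = eps_t + sum_i theta_i eps_{t-i} with
Var(eps_t) = sigma^2, the variance is
  gamma(0) = sigma^2 * (1 + sum_i theta_i^2).
  sum_i theta_i^2 = (-0.259)^2 = 0.067081.
  gamma(0) = 5 * (1 + 0.067081) = 5 * 1.067081 = 5.335405, which rounds to 5.3354.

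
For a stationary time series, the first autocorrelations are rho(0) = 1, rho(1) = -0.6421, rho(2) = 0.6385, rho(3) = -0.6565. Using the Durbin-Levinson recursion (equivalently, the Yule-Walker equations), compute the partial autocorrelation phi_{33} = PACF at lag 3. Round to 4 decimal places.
\phi_{33} = -0.3140

The PACF at lag k is phi_{kk}, the last component of the solution
to the Yule-Walker system G_k phi = r_k where
  (G_k)_{ij} = rho(|i - j|), (r_k)_i = rho(i), i,j = 1..k.
Equivalently, Durbin-Levinson gives phi_{kk} iteratively:
  phi_{11} = rho(1)
  phi_{kk} = [rho(k) - sum_{j=1..k-1} phi_{k-1,j} rho(k-j)]
            / [1 - sum_{j=1..k-1} phi_{k-1,j} rho(j)],
  phi_{k,j} = phi_{k-1,j} - phi_{kk} phi_{k-1,k-j},  j = 1..k-1.
Step k = 1:
  phi_11 = rho(1) = -0.6421.
Step k = 2:
  phi_22 = [rho(2) - phi_11 rho(1)] / [1 - phi_11 rho(1)] = [0.6385 - (-0.6421)(-0.6421)] / [1 - (-0.6421)(-0.6421)]
         = 0.22620759 / 0.58770759 = 0.384898.
  Update: phi_21 = phi_11 - phi_22 phi_11 = -0.6421 - (0.384898)(-0.6421) = -0.394957.
Step k = 3:
  phi_33 = [rho(3) - phi_21 rho(2) - phi_22 rho(1)] / [1 - phi_21 rho(1) - phi_22 rho(2)]
    numerator   = -0.6565 - (-0.394957)(0.6385) - (0.384898)(-0.6421) = -0.15717691
    denominator = 1 - (-0.394957)(-0.6421) - (0.384898)(0.6385) = 0.5006407
  phi_33 = -0.15717691 / 0.5006407 = -0.314.
Therefore phi_{33} = -0.3140.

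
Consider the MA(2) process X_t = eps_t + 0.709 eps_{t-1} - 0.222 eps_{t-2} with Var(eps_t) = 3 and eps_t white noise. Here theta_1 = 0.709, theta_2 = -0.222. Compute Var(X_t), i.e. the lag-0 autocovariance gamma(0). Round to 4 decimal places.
\gamma(0) = 4.6559

For an MA(q) process X_t = eps_t + sum_i theta_i eps_{t-i} with
Var(eps_t) = sigma^2, the variance is
  gamma(0) = sigma^2 * (1 + sum_i theta_i^2).
  sum_i theta_i^2 = (0.709)^2 + (-0.222)^2 = 0.502681 + 0.049284 = 0.551965.
  gamma(0) = 3 * (1 + 0.551965) = 3 * 1.551965 = 4.655895, which rounds to 4.6559.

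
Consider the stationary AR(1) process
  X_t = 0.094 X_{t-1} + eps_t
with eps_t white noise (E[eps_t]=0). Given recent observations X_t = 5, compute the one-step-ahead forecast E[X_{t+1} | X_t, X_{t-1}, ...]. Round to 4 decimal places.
E[X_{t+1} \mid \mathcal F_t] = 0.4700

For an AR(p) model X_t = c + sum_i phi_i X_{t-i} + eps_t, the
one-step-ahead conditional mean is
  E[X_{t+1} | X_t, ...] = c + sum_i phi_i X_{t+1-i}.
Substitute known values:
  E[X_{t+1} | ...] = (0.094) * (5)
                   = 0.4700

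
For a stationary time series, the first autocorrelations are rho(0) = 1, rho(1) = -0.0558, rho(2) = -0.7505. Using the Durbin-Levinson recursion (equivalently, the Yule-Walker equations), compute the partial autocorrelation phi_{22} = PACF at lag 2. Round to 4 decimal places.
\phi_{22} = -0.7560

The PACF at lag k is phi_{kk}, the last component of the solution
to the Yule-Walker system G_k phi = r_k where
  (G_k)_{ij} = rho(|i - j|), (r_k)_i = rho(i), i,j = 1..k.
Equivalently, Durbin-Levinson gives phi_{kk} iteratively:
  phi_{11} = rho(1)
  phi_{kk} = [rho(k) - sum_{j=1..k-1} phi_{k-1,j} rho(k-j)]
            / [1 - sum_{j=1..k-1} phi_{k-1,j} rho(j)],
  phi_{k,j} = phi_{k-1,j} - phi_{kk} phi_{k-1,k-j},  j = 1..k-1.
Step k = 1:
  phi_11 = rho(1) = -0.0558.
Step k = 2:
  phi_22 = [rho(2) - phi_11 rho(1)] / [1 - phi_11 rho(1)] = [-0.7505 - (-0.0558)(-0.0558)] / [1 - (-0.0558)(-0.0558)]
         = -0.75361364 / 0.99688636 = -0.756.
Therefore phi_{22} = -0.7560.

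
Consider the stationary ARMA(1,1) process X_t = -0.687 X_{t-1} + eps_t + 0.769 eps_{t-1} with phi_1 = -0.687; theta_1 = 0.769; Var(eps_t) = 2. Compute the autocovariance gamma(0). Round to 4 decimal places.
\gamma(0) = 2.0255

Multiply the model equation by X_{t-k} and take expectations. With theta_0 = psi_0 = 1 and psi_j the MA(infinity) weights, this gives
  gamma(k) - sum_i phi_i gamma(k-i) = c_k,
  c_k = sigma^2 * sum_{j=k..q} theta_j psi_{j-k}   (c_k = 0 for k > q),
using gamma(-m) = gamma(m).
psi-weights needed (psi_j = theta_j + sum_i phi_i psi_{j-i}):
  psi_1 = theta_1 + phi_1 = 0.769 + (-0.687) = 0.082
Right-hand sides:
  c_0 = sigma^2 (1 + theta_1 psi_1) = 2 * (1 + (0.769)(0.082)) = 2 * 1.063058 = 2.126116
  c_1 = sigma^2 theta_1 = 2 * (0.769) = 1.538
  c_2 = 0
Equations for k = 0 and k = 1 (AR order 1):
  gamma(0) = phi_1 gamma(1) + c_0
  gamma(1) = phi_1 gamma(0) + c_1
Substituting the second into the first: gamma(0) (1 - phi_1^2) = c_0 + phi_1 c_1, so
  gamma(0) = (c_0 + phi_1 c_1) / (1 - phi_1^2) = (2.126116 + (-0.687)(1.538)) / (1 - (-0.687)^2) = 1.06951 / 0.528031 = 2.025468.
Therefore gamma(0) = 2.0255 (to 4 decimal places).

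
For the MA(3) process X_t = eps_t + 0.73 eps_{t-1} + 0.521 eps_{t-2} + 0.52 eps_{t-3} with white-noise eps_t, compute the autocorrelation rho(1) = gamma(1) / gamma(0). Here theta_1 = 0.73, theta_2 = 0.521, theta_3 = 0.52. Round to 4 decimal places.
\rho(1) = 0.6657

For an MA(q) process with theta_0 = 1, the autocovariance is
  gamma(k) = sigma^2 * sum_{i=0..q-k} theta_i * theta_{i+k},
and rho(k) = gamma(k) / gamma(0). Sigma^2 cancels.
  numerator   = (1)*(0.73) + (0.73)*(0.521) + (0.521)*(0.52) = 1.38125.
  denominator = (1)^2 + (0.73)^2 + (0.521)^2 + (0.52)^2 = 2.074741.
  rho(1) = 1.38125 / 2.074741 = 0.6657.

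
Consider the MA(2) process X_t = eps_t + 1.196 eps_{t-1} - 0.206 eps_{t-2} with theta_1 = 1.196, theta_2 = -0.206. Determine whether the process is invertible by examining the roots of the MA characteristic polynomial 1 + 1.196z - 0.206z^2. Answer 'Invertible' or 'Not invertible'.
\text{Not invertible}

The MA(q) characteristic polynomial is P(z) = 1 + 1.196z - 0.206z^2.
Invertibility requires all roots to lie outside the unit circle, i.e. |z| > 1 for every root.
Set 1 + (1.196) z + (-0.206) z^2 = 0, i.e. a z^2 + b z + c = 0 with a = -0.206, b = 1.196, c = 1.
Discriminant D = b^2 - 4ac = (1.196)^2 - 4*(-0.206)*1 = 1.430416 - (-0.824) = 2.254416.
D >= 0, so the roots are real: z = (-b +/- sqrt(D)) / (2a) = (-1.196 +/- 1.501471) / (-0.412).
  z_1 = (-1.196 + 1.501471) / (-0.412) = -0.7414,   |z_1| = 0.7414.
  z_2 = (-1.196 - 1.501471) / (-0.412) = 6.5473,   |z_2| = 6.5473.
Moduli of all roots: 0.7414, 6.5473.
All moduli strictly greater than 1? No.
Verdict: Not invertible.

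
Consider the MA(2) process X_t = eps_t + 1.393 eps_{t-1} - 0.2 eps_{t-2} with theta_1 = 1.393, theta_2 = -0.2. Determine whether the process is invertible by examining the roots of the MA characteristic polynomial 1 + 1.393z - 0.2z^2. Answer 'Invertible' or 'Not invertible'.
\text{Not invertible}

The MA(q) characteristic polynomial is P(z) = 1 + 1.393z - 0.2z^2.
Invertibility requires all roots to lie outside the unit circle, i.e. |z| > 1 for every root.
Set 1 + (1.393) z + (-0.2) z^2 = 0, i.e. a z^2 + b z + c = 0 with a = -0.2, b = 1.393, c = 1.
Discriminant D = b^2 - 4ac = (1.393)^2 - 4*(-0.2)*1 = 1.940449 - (-0.8) = 2.740449.
D >= 0, so the roots are real: z = (-b +/- sqrt(D)) / (2a) = (-1.393 +/- 1.65543) / (-0.4).
  z_1 = (-1.393 + 1.65543) / (-0.4) = -0.6561,   |z_1| = 0.6561.
  z_2 = (-1.393 - 1.65543) / (-0.4) = 7.6211,   |z_2| = 7.6211.
Moduli of all roots: 0.6561, 7.6211.
All moduli strictly greater than 1? No.
Verdict: Not invertible.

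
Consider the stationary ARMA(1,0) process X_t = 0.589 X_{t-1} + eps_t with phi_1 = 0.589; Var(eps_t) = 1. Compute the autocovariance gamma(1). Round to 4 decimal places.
\gamma(1) = 0.9019

Multiply the model equation by X_{t-k} and take expectations. With theta_0 = psi_0 = 1 and psi_j the MA(infinity) weights, this gives
  gamma(k) - sum_i phi_i gamma(k-i) = c_k,
  c_k = sigma^2 * sum_{j=k..q} theta_j psi_{j-k}   (c_k = 0 for k > q),
using gamma(-m) = gamma(m).
Pure AR (q = 0): c_0 = sigma^2 = 1, c_k = 0 for k >= 1.
Equations for k = 0 and k = 1 (AR order 1):
  gamma(0) = phi_1 gamma(1) + c_0
  gamma(1) = phi_1 gamma(0) + c_1
Substituting the second into the first: gamma(0) (1 - phi_1^2) = c_0 + phi_1 c_1, so
  gamma(0) = c_0 / (1 - phi_1^2) = 1 / (1 - (0.589)^2) = 1 / 0.653079 = 1.531208.
  gamma(1) = phi_1 gamma(0) = (0.589)(1.531208) = 0.901882.
Therefore gamma(1) = 0.9019 (to 4 decimal places).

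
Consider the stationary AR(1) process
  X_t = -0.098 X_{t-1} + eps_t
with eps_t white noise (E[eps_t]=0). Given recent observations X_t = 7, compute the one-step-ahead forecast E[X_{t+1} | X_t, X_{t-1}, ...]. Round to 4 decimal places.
E[X_{t+1} \mid \mathcal F_t] = -0.6860

For an AR(p) model X_t = c + sum_i phi_i X_{t-i} + eps_t, the
one-step-ahead conditional mean is
  E[X_{t+1} | X_t, ...] = c + sum_i phi_i X_{t+1-i}.
Substitute known values:
  E[X_{t+1} | ...] = (-0.098) * (7)
                   = -0.6860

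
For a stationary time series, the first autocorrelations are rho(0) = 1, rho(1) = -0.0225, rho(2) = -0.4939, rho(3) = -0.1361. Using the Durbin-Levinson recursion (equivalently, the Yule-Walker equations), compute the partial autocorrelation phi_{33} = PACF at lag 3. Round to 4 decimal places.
\phi_{33} = -0.2170

The PACF at lag k is phi_{kk}, the last component of the solution
to the Yule-Walker system G_k phi = r_k where
  (G_k)_{ij} = rho(|i - j|), (r_k)_i = rho(i), i,j = 1..k.
Equivalently, Durbin-Levinson gives phi_{kk} iteratively:
  phi_{11} = rho(1)
  phi_{kk} = [rho(k) - sum_{j=1..k-1} phi_{k-1,j} rho(k-j)]
            / [1 - sum_{j=1..k-1} phi_{k-1,j} rho(j)],
  phi_{k,j} = phi_{k-1,j} - phi_{kk} phi_{k-1,k-j},  j = 1..k-1.
Step k = 1:
  phi_11 = rho(1) = -0.0225.
Step k = 2:
  phi_22 = [rho(2) - phi_11 rho(1)] / [1 - phi_11 rho(1)] = [-0.4939 - (-0.0225)(-0.0225)] / [1 - (-0.0225)(-0.0225)]
         = -0.49440625 / 0.99949375 = -0.494657.
  Update: phi_21 = phi_11 - phi_22 phi_11 = -0.0225 - (-0.494657)(-0.0225) = -0.03363.
Step k = 3:
  phi_33 = [rho(3) - phi_21 rho(2) - phi_22 rho(1)] / [1 - phi_21 rho(1) - phi_22 rho(2)]
    numerator   = -0.1361 - (-0.03363)(-0.4939) - (-0.494657)(-0.0225) = -0.16383952
    denominator = 1 - (-0.03363)(-0.0225) - (-0.494657)(-0.4939) = 0.7549324
  phi_33 = -0.16383952 / 0.7549324 = -0.217.
Therefore phi_{33} = -0.2170.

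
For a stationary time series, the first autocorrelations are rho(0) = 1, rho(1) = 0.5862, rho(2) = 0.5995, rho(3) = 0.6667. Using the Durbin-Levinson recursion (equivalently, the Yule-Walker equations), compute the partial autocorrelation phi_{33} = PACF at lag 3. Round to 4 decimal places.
\phi_{33} = 0.4020

The PACF at lag k is phi_{kk}, the last component of the solution
to the Yule-Walker system G_k phi = r_k where
  (G_k)_{ij} = rho(|i - j|), (r_k)_i = rho(i), i,j = 1..k.
Equivalently, Durbin-Levinson gives phi_{kk} iteratively:
  phi_{11} = rho(1)
  phi_{kk} = [rho(k) - sum_{j=1..k-1} phi_{k-1,j} rho(k-j)]
            / [1 - sum_{j=1..k-1} phi_{k-1,j} rho(j)],
  phi_{k,j} = phi_{k-1,j} - phi_{kk} phi_{k-1,k-j},  j = 1..k-1.
Step k = 1:
  phi_11 = rho(1) = 0.5862.
Step k = 2:
  phi_22 = [rho(2) - phi_11 rho(1)] / [1 - phi_11 rho(1)] = [0.5995 - (0.5862)(0.5862)] / [1 - (0.5862)(0.5862)]
         = 0.25586956 / 0.65636956 = 0.389825.
  Update: phi_21 = phi_11 - phi_22 phi_11 = 0.5862 - (0.389825)(0.5862) = 0.357684.
Step k = 3:
  phi_33 = [rho(3) - phi_21 rho(2) - phi_22 rho(1)] / [1 - phi_21 rho(1) - phi_22 rho(2)]
    numerator   = 0.6667 - (0.357684)(0.5995) - (0.389825)(0.5862) = 0.22375257
    denominator = 1 - (0.357684)(0.5862) - (0.389825)(0.5995) = 0.55662509
  phi_33 = 0.22375257 / 0.55662509 = 0.402.
Therefore phi_{33} = 0.4020.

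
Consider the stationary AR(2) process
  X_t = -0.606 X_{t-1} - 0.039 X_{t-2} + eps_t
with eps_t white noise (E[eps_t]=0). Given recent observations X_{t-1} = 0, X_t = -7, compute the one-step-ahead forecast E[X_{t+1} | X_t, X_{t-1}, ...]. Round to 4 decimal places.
E[X_{t+1} \mid \mathcal F_t] = 4.2420

For an AR(p) model X_t = c + sum_i phi_i X_{t-i} + eps_t, the
one-step-ahead conditional mean is
  E[X_{t+1} | X_t, ...] = c + sum_i phi_i X_{t+1-i}.
Substitute known values:
  E[X_{t+1} | ...] = (-0.606) * (-7) + (-0.039) * (0)
                   = 4.2420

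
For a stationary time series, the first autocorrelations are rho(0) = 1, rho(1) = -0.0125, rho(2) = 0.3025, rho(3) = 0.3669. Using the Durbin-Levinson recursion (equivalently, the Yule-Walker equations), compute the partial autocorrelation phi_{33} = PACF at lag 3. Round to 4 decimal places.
\phi_{33} = 0.4110

The PACF at lag k is phi_{kk}, the last component of the solution
to the Yule-Walker system G_k phi = r_k where
  (G_k)_{ij} = rho(|i - j|), (r_k)_i = rho(i), i,j = 1..k.
Equivalently, Durbin-Levinson gives phi_{kk} iteratively:
  phi_{11} = rho(1)
  phi_{kk} = [rho(k) - sum_{j=1..k-1} phi_{k-1,j} rho(k-j)]
            / [1 - sum_{j=1..k-1} phi_{k-1,j} rho(j)],
  phi_{k,j} = phi_{k-1,j} - phi_{kk} phi_{k-1,k-j},  j = 1..k-1.
Step k = 1:
  phi_11 = rho(1) = -0.0125.
Step k = 2:
  phi_22 = [rho(2) - phi_11 rho(1)] / [1 - phi_11 rho(1)] = [0.3025 - (-0.0125)(-0.0125)] / [1 - (-0.0125)(-0.0125)]
         = 0.30234375 / 0.99984375 = 0.302391.
  Update: phi_21 = phi_11 - phi_22 phi_11 = -0.0125 - (0.302391)(-0.0125) = -0.00872.
Step k = 3:
  phi_33 = [rho(3) - phi_21 rho(2) - phi_22 rho(1)] / [1 - phi_21 rho(1) - phi_22 rho(2)]
    numerator   = 0.3669 - (-0.00872)(0.3025) - (0.302391)(-0.0125) = 0.37331772
    denominator = 1 - (-0.00872)(-0.0125) - (0.302391)(0.3025) = 0.90841772
  phi_33 = 0.37331772 / 0.90841772 = 0.411.
Therefore phi_{33} = 0.4110.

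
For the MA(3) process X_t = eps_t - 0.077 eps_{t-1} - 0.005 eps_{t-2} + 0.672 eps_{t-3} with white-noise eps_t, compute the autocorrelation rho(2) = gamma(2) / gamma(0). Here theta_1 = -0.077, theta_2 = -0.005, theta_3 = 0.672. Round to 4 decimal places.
\rho(2) = -0.0389

For an MA(q) process with theta_0 = 1, the autocovariance is
  gamma(k) = sigma^2 * sum_{i=0..q-k} theta_i * theta_{i+k},
and rho(k) = gamma(k) / gamma(0). Sigma^2 cancels.
  numerator   = (1)*(-0.005) + (-0.077)*(0.672) = -0.056744.
  denominator = (1)^2 + (-0.077)^2 + (-0.005)^2 + (0.672)^2 = 1.457538.
  rho(2) = -0.056744 / 1.457538 = -0.0389.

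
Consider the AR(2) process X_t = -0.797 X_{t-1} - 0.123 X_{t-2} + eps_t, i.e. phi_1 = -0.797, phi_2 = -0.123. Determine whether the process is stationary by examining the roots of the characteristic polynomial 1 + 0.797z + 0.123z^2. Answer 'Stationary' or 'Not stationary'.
\text{Stationary}

The AR(p) characteristic polynomial is P(z) = 1 + 0.797z + 0.123z^2.
Stationarity requires all roots to lie outside the unit circle, i.e. |z| > 1 for every root.
Set 1 + (0.797) z + (0.123) z^2 = 0, i.e. a z^2 + b z + c = 0 with a = 0.123, b = 0.797, c = 1.
Discriminant D = b^2 - 4ac = (0.797)^2 - 4*(0.123)*1 = 0.635209 - (0.492) = 0.143209.
D >= 0, so the roots are real: z = (-b +/- sqrt(D)) / (2a) = (-0.797 +/- 0.37843) / (0.246).
  z_1 = (-0.797 + 0.37843) / (0.246) = -1.7015,   |z_1| = 1.7015.
  z_2 = (-0.797 - 0.37843) / (0.246) = -4.7782,   |z_2| = 4.7782.
Moduli of all roots: 1.7015, 4.7782.
All moduli strictly greater than 1? Yes.
Verdict: Stationary.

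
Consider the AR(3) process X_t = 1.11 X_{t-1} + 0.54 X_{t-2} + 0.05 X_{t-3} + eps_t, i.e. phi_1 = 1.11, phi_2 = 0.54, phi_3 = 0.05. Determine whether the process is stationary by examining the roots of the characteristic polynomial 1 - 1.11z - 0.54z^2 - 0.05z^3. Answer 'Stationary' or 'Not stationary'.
\text{Not stationary}

The AR(p) characteristic polynomial is P(z) = 1 - 1.11z - 0.54z^2 - 0.05z^3.
Stationarity requires all roots to lie outside the unit circle, i.e. |z| > 1 for every root.
Degree 3: look for a simple real root z0 first, then factor out (1 - z/z0) and solve the remaining quadratic.
Testing z0 = -4: P(-4) = 1 + (-1.11)(-4) + (-0.54)(-4)^2 + (-0.05)(-4)^3
  = 1 + (4.44) + (-8.64) + (3.2) = 0.  So z_0 = -4 is a root, |z_0| = 4.
Divide out the factor (1 + 0.25 z) = (1 - z/z0) (since 1/z0 = -0.25):
  P(z) = (1 + 0.25 z)(1 + (-1.36) z + (-0.2) z^2)
  [check: z-coef -1.36 - (-0.25) = -1.11; z^2-coef -0.2 - (-0.25)(-1.36) = -0.54; z^3-coef -(-0.25)(-0.2) = -0.05.]
Remaining roots from the quadratic factor 1 + (-1.36) z + (-0.2) z^2:
  Set 1 + (-1.36) z + (-0.2) z^2 = 0, i.e. a z^2 + b z + c = 0 with a = -0.2, b = -1.36, c = 1.
  Discriminant D = b^2 - 4ac = (-1.36)^2 - 4*(-0.2)*1 = 1.8496 - (-0.8) = 2.6496.
  D >= 0, so the roots are real: z = (-b +/- sqrt(D)) / (2a) = (1.36 +/- 1.627759) / (-0.4).
    z_1 = (1.36 + 1.627759) / (-0.4) = -7.4694,   |z_1| = 7.4694.
    z_2 = (1.36 - 1.627759) / (-0.4) = 0.6694,   |z_2| = 0.6694.
Moduli of all roots: 4.0000, 7.4694, 0.6694.
All moduli strictly greater than 1? No.
Verdict: Not stationary.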